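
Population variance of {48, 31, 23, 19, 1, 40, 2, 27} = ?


Mean = 23.8750
Squared deviations: 582.0156, 50.7656, 0.7656, 23.7656, 523.2656, 260.0156, 478.5156, 9.7656
Sum = 1928.8750
Variance = 1928.8750/8 = 241.1094

Variance = 241.1094


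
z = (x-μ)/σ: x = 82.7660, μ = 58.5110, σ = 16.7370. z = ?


z = (82.7660 - 58.5110)/16.7370
= 24.2550/16.7370
= 1.4492

z = 1.4492


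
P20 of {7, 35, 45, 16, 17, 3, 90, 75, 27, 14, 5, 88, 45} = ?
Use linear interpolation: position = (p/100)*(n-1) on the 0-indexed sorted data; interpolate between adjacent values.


Sorted: 3, 5, 7, 14, 16, 17, 27, 35, 45, 45, 75, 88, 90
n = 13
Index = 20/100 * 12 = 2.4000
Lower = data[2] = 7, Upper = data[3] = 14
P20 = 7 + 0.4000*(7) = 9.8000

P20 = 9.8000


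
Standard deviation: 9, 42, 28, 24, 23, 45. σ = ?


Mean = 28.5000
Variance = 147.5833
SD = sqrt(147.5833) = 12.1484

SD = 12.1484


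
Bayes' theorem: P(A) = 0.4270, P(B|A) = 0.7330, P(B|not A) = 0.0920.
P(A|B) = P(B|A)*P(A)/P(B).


P(B) = P(B|A)*P(A) + P(B|A')*P(A')
= 0.7330*0.4270 + 0.0920*0.5730
= 0.312991 + 0.052716 = 0.365707
P(A|B) = 0.312991/0.365707 = 0.8559

P(A|B) = 0.8559


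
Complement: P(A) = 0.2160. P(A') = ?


P(not A) = 1 - 0.2160 = 0.7840

P(not A) = 0.7840


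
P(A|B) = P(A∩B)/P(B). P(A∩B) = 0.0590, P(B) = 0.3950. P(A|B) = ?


P(A|B) = 0.0590/0.3950 = 0.1494

P(A|B) = 0.1494


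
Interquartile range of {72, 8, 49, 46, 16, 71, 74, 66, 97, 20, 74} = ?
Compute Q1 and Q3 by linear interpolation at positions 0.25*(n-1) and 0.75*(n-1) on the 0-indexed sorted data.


Sorted: 8, 16, 20, 46, 49, 66, 71, 72, 74, 74, 97
Q1 (25th %ile) = 33.0000
Q3 (75th %ile) = 73.0000
IQR = 73.0000 - 33.0000 = 40.0000

IQR = 40.0000


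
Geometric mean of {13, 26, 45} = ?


Product = 13 × 26 × 45 = 15210
GM = 15210^(1/3) = 24.7767

GM = 24.7767


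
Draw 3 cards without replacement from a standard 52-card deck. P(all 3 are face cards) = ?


P(all face cards) = (12/52) × (11/51) × (10/50)
= 0.0100

P = 0.0100


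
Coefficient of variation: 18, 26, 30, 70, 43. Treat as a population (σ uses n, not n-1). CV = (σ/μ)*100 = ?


Mean = 37.4000
SD = 18.1945
CV = (18.1945/37.4000)*100 = 48.6484%

CV = 48.6484%


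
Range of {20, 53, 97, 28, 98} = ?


Max = 98, Min = 20
Range = 98 - 20 = 78

Range = 78


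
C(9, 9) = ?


C(9,9) = 9!/(9! × 0!)
= 362880/(362880 × 1)
= 1

C(9,9) = 1


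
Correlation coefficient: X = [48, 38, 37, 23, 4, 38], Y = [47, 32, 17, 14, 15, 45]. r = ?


Mean X = 31.3333, Mean Y = 28.3333
SD X = 14.232201, SD Y = 13.852397
Cov = 144.388889
r = 144.388889/(14.232201*13.852397) = 0.7324

r = 0.7324


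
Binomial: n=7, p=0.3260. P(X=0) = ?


C(7,0) = 1
p^0 = 1.000000
(1-p)^7 = 0.063186
P = 1 * 1.000000 * 0.063186 = 0.0632

P(X=0) = 0.0632


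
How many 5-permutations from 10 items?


P(10,5) = 10!/5!
= 3628800/120
= 30240

P(10,5) = 30240


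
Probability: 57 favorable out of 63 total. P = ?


P = 57/63 = 0.9048

P = 0.9048


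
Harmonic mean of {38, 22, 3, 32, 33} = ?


Sum of reciprocals = 1/38 + 1/22 + 1/3 + 1/32 + 1/33 = 0.466657
HM = 5/0.466657 = 10.7145

HM = 10.7145


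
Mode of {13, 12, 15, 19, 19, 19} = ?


Frequencies: 12:1, 13:1, 15:1, 19:3
Max frequency = 3
Mode = 19

Mode = 19


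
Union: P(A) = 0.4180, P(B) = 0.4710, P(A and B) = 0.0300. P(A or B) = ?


P(A∪B) = 0.4180 + 0.4710 - 0.0300
= 0.8890 - 0.0300
= 0.8590

P(A∪B) = 0.8590


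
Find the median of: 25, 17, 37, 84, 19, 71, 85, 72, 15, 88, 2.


Sorted: 2, 15, 17, 19, 25, 37, 71, 72, 84, 85, 88
n = 11 (odd)
Middle value = 37

Median = 37


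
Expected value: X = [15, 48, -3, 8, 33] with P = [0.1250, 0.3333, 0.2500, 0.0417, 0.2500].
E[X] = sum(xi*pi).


E[X] = 15*0.1250 + 48*0.3333 - 3*0.2500 + 8*0.0417 + 33*0.2500
= 1.8750 + 15.9984 - 0.7500 + 0.3336 + 8.2500
= 25.7070

E[X] = 25.7070


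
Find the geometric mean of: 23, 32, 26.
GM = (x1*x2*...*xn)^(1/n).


Product = 23 × 32 × 26 = 19136
GM = 19136^(1/3) = 26.7475

GM = 26.7475


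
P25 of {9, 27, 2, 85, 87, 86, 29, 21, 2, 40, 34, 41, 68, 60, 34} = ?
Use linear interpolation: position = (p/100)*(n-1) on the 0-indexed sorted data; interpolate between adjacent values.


Sorted: 2, 2, 9, 21, 27, 29, 34, 34, 40, 41, 60, 68, 85, 86, 87
n = 15
Index = 25/100 * 14 = 3.5000
Lower = data[3] = 21, Upper = data[4] = 27
P25 = 21 + 0.5000*(6) = 24.0000

P25 = 24.0000


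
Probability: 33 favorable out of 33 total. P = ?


P = 33/33 = 1.0000

P = 1.0000


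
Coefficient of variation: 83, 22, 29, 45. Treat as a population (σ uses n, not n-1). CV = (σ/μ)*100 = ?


Mean = 44.7500
SD = 23.6048
CV = (23.6048/44.7500)*100 = 52.7482%

CV = 52.7482%


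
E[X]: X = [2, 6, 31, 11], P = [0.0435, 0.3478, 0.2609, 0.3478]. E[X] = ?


E[X] = 2*0.0435 + 6*0.3478 + 31*0.2609 + 11*0.3478
= 0.0870 + 2.0868 + 8.0879 + 3.8258
= 14.0875

E[X] = 14.0875


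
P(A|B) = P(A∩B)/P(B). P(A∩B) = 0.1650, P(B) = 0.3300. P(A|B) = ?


P(A|B) = 0.1650/0.3300 = 0.5000

P(A|B) = 0.5000


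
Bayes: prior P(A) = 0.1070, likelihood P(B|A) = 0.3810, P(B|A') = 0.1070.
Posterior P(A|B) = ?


P(B) = P(B|A)*P(A) + P(B|A')*P(A')
= 0.3810*0.1070 + 0.1070*0.8930
= 0.040767 + 0.095551 = 0.136318
P(A|B) = 0.040767/0.136318 = 0.2991

P(A|B) = 0.2991


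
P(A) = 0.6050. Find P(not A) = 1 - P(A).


P(not A) = 1 - 0.6050 = 0.3950

P(not A) = 0.3950


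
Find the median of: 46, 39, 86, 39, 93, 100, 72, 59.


Sorted: 39, 39, 46, 59, 72, 86, 93, 100
n = 8 (even)
Middle values: 59 and 72
Median = (59+72)/2 = 65.5000

Median = 65.5000


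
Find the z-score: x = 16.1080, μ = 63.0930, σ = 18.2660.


z = (16.1080 - 63.0930)/18.2660
= -46.9850/18.2660
= -2.5723

z = -2.5723


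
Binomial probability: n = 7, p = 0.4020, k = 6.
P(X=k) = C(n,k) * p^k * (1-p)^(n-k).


C(7,6) = 7
p^6 = 0.004220
(1-p)^1 = 0.598000
P = 7 * 0.004220 * 0.598000 = 0.0177

P(X=6) = 0.0177


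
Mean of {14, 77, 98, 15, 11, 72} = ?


Sum = 14 + 77 + 98 + 15 + 11 + 72 = 287
n = 6
Mean = 287/6 = 47.8333

Mean = 47.8333


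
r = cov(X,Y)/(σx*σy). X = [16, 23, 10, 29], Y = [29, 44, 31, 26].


Mean X = 19.5000, Mean Y = 32.5000
SD X = 7.158911, SD Y = 6.873864
Cov = 1.250000
r = 1.250000/(7.158911*6.873864) = 0.0254

r = 0.0254


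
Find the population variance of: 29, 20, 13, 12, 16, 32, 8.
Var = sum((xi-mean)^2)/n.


Mean = 18.5714
Squared deviations: 108.7551, 2.0408, 31.0408, 43.1837, 6.6122, 180.3265, 111.7551
Sum = 483.7143
Variance = 483.7143/7 = 69.1020

Variance = 69.1020


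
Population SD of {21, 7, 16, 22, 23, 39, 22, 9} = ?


Mean = 19.8750
Variance = 85.6094
SD = sqrt(85.6094) = 9.2525

SD = 9.2525


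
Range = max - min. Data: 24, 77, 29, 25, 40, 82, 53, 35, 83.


Max = 83, Min = 24
Range = 83 - 24 = 59

Range = 59


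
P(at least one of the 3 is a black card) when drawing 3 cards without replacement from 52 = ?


P(at least one) = 1 - P(none)
P(none) = (26/52) × (25/51) × (24/50) = 0.117647
P(at least one) = 1 - 0.117647 = 0.8824

P = 0.8824


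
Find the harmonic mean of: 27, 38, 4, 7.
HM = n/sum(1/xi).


Sum of reciprocals = 1/27 + 1/38 + 1/4 + 1/7 = 0.456210
HM = 4/0.456210 = 8.7679

HM = 8.7679


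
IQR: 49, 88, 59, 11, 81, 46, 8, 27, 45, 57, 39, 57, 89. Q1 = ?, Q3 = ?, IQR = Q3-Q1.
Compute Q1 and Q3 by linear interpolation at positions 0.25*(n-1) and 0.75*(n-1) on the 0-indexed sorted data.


Sorted: 8, 11, 27, 39, 45, 46, 49, 57, 57, 59, 81, 88, 89
Q1 (25th %ile) = 39.0000
Q3 (75th %ile) = 59.0000
IQR = 59.0000 - 39.0000 = 20.0000

IQR = 20.0000


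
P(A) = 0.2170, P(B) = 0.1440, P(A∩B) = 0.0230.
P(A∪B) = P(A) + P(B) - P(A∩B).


P(A∪B) = 0.2170 + 0.1440 - 0.0230
= 0.3610 - 0.0230
= 0.3380

P(A∪B) = 0.3380


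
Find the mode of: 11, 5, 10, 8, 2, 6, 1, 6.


Frequencies: 1:1, 2:1, 5:1, 6:2, 8:1, 10:1, 11:1
Max frequency = 2
Mode = 6

Mode = 6


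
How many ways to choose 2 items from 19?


C(19,2) = 19!/(2! × 17!)
= 121645100408832000/(2 × 355687428096000)
= 171

C(19,2) = 171


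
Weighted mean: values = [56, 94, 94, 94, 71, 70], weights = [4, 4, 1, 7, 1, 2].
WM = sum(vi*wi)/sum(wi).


Numerator = 56*4 + 94*4 + 94*1 + 94*7 + 71*1 + 70*2 = 1563
Denominator = 4 + 4 + 1 + 7 + 1 + 2 = 19
WM = 1563/19 = 82.2632

WM = 82.2632


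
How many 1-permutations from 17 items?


P(17,1) = 17!/16!
= 355687428096000/20922789888000
= 17

P(17,1) = 17


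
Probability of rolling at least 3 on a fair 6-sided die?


Favorable outcomes (roll ≥ 3): 4
Total outcomes = 6
P = 4/6 = 0.6667

P = 0.6667


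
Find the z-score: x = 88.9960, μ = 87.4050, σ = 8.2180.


z = (88.9960 - 87.4050)/8.2180
= 1.5910/8.2180
= 0.1936

z = 0.1936


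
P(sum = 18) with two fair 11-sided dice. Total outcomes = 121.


Total outcomes = 11×11 = 121
Favorable (sum = 18): 5
P = 5/121 = 0.0413

P = 0.0413


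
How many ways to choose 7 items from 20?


C(20,7) = 20!/(7! × 13!)
= 2432902008176640000/(5040 × 6227020800)
= 77520

C(20,7) = 77520


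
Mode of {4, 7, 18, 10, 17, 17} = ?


Frequencies: 4:1, 7:1, 10:1, 17:2, 18:1
Max frequency = 2
Mode = 17

Mode = 17


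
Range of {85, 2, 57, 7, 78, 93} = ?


Max = 93, Min = 2
Range = 93 - 2 = 91

Range = 91


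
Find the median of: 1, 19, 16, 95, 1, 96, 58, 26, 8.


Sorted: 1, 1, 8, 16, 19, 26, 58, 95, 96
n = 9 (odd)
Middle value = 19

Median = 19


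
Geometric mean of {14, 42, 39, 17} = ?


Product = 14 × 42 × 39 × 17 = 389844
GM = 389844^(1/4) = 24.9875

GM = 24.9875


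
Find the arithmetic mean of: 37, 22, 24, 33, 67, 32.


Sum = 37 + 22 + 24 + 33 + 67 + 32 = 215
n = 6
Mean = 215/6 = 35.8333

Mean = 35.8333


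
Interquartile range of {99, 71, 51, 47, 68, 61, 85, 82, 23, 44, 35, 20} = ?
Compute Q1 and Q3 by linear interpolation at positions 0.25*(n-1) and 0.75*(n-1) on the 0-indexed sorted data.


Sorted: 20, 23, 35, 44, 47, 51, 61, 68, 71, 82, 85, 99
Q1 (25th %ile) = 41.7500
Q3 (75th %ile) = 73.7500
IQR = 73.7500 - 41.7500 = 32.0000

IQR = 32.0000


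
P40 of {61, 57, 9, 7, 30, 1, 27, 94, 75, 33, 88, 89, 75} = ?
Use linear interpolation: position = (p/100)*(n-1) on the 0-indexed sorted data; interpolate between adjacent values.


Sorted: 1, 7, 9, 27, 30, 33, 57, 61, 75, 75, 88, 89, 94
n = 13
Index = 40/100 * 12 = 4.8000
Lower = data[4] = 30, Upper = data[5] = 33
P40 = 30 + 0.8000*(3) = 32.4000

P40 = 32.4000


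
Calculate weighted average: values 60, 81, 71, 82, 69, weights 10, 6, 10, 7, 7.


Numerator = 60*10 + 81*6 + 71*10 + 82*7 + 69*7 = 2853
Denominator = 10 + 6 + 10 + 7 + 7 = 40
WM = 2853/40 = 71.3250

WM = 71.3250


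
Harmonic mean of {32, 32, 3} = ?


Sum of reciprocals = 1/32 + 1/32 + 1/3 = 0.395833
HM = 3/0.395833 = 7.5789

HM = 7.5789


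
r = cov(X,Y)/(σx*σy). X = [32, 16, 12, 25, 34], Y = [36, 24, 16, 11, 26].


Mean X = 23.8000, Mean Y = 22.6000
SD X = 8.634813, SD Y = 8.616264
Cov = 39.520000
r = 39.520000/(8.634813*8.616264) = 0.5312

r = 0.5312


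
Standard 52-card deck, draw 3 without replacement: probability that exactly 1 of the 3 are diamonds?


Hypergeometric: P(X=1) = C(13,1)·C(39,2) / C(52,3)
= 13 × 741 / 22100
= 9633/22100 = 0.4359

P = 0.4359


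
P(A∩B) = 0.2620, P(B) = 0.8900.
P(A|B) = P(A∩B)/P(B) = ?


P(A|B) = 0.2620/0.8900 = 0.2944

P(A|B) = 0.2944


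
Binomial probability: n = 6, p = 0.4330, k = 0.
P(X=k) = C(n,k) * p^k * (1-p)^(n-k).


C(6,0) = 1
p^0 = 1.000000
(1-p)^6 = 0.033228
P = 1 * 1.000000 * 0.033228 = 0.0332

P(X=0) = 0.0332


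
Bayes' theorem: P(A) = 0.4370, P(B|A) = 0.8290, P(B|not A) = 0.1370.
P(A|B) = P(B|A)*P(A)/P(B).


P(B) = P(B|A)*P(A) + P(B|A')*P(A')
= 0.8290*0.4370 + 0.1370*0.5630
= 0.362273 + 0.077131 = 0.439404
P(A|B) = 0.362273/0.439404 = 0.8245

P(A|B) = 0.8245


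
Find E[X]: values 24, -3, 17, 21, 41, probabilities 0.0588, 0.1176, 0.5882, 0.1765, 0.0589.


E[X] = 24*0.0588 - 3*0.1176 + 17*0.5882 + 21*0.1765 + 41*0.0589
= 1.4112 - 0.3528 + 9.9994 + 3.7065 + 2.4149
= 17.1792

E[X] = 17.1792


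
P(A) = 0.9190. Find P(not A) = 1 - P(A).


P(not A) = 1 - 0.9190 = 0.0810

P(not A) = 0.0810


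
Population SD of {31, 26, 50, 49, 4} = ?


Mean = 32.0000
Variance = 286.8000
SD = sqrt(286.8000) = 16.9352

SD = 16.9352


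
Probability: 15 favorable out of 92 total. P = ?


P = 15/92 = 0.1630

P = 0.1630


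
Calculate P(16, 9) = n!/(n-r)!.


P(16,9) = 16!/7!
= 20922789888000/5040
= 4151347200

P(16,9) = 4151347200


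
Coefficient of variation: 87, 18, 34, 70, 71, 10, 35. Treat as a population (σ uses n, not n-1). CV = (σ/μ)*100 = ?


Mean = 46.4286
SD = 27.3227
CV = (27.3227/46.4286)*100 = 58.8489%

CV = 58.8489%


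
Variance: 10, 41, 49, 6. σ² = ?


Mean = 26.5000
Squared deviations: 272.2500, 210.2500, 506.2500, 420.2500
Sum = 1409.0000
Variance = 1409.0000/4 = 352.2500

Variance = 352.2500


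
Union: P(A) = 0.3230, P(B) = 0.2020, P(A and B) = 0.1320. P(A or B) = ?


P(A∪B) = 0.3230 + 0.2020 - 0.1320
= 0.5250 - 0.1320
= 0.3930

P(A∪B) = 0.3930


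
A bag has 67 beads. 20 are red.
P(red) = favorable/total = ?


P = 20/67 = 0.2985

P = 0.2985


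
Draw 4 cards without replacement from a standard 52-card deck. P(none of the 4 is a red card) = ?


P(no red cards) = (26/52) × (25/51) × (24/50) × (23/49)
= 0.0552

P = 0.0552


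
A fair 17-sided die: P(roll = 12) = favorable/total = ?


Favorable outcomes (roll = 12): 1
Total outcomes = 17
P = 1/17 = 0.0588

P = 0.0588


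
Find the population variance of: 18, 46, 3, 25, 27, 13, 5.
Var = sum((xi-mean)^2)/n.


Mean = 19.5714
Squared deviations: 2.4694, 698.4694, 274.6122, 29.4694, 55.1837, 43.1837, 212.3265
Sum = 1315.7143
Variance = 1315.7143/7 = 187.9592

Variance = 187.9592


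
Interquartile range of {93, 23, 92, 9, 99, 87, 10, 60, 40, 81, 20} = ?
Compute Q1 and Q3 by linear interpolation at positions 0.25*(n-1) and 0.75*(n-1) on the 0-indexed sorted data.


Sorted: 9, 10, 20, 23, 40, 60, 81, 87, 92, 93, 99
Q1 (25th %ile) = 21.5000
Q3 (75th %ile) = 89.5000
IQR = 89.5000 - 21.5000 = 68.0000

IQR = 68.0000


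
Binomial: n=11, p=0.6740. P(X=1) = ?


C(11,1) = 11
p^1 = 0.674000
(1-p)^10 = 1.355739e-05
P = 11 * 0.674000 * 1.355739e-05 = 0.0001

P(X=1) = 0.0001


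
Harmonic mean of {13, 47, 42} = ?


Sum of reciprocals = 1/13 + 1/47 + 1/42 = 0.122009
HM = 3/0.122009 = 24.5883

HM = 24.5883


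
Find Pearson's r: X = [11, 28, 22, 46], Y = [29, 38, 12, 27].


Mean X = 26.7500, Mean Y = 26.5000
SD X = 12.676257, SD Y = 9.340771
Cov = 13.375000
r = 13.375000/(12.676257*9.340771) = 0.1130

r = 0.1130


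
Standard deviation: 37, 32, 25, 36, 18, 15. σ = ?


Mean = 27.1667
Variance = 72.4722
SD = sqrt(72.4722) = 8.5131

SD = 8.5131


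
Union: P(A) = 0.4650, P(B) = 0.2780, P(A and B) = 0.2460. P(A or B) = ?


P(A∪B) = 0.4650 + 0.2780 - 0.2460
= 0.7430 - 0.2460
= 0.4970

P(A∪B) = 0.4970


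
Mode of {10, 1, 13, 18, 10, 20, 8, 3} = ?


Frequencies: 1:1, 3:1, 8:1, 10:2, 13:1, 18:1, 20:1
Max frequency = 2
Mode = 10

Mode = 10


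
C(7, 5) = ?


C(7,5) = 7!/(5! × 2!)
= 5040/(120 × 2)
= 21

C(7,5) = 21


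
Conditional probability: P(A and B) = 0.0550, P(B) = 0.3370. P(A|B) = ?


P(A|B) = 0.0550/0.3370 = 0.1632

P(A|B) = 0.1632


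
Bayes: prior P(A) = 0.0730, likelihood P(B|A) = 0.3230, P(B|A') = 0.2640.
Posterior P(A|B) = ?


P(B) = P(B|A)*P(A) + P(B|A')*P(A')
= 0.3230*0.0730 + 0.2640*0.9270
= 0.023579 + 0.244728 = 0.268307
P(A|B) = 0.023579/0.268307 = 0.0879

P(A|B) = 0.0879


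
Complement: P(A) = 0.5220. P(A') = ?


P(not A) = 1 - 0.5220 = 0.4780

P(not A) = 0.4780


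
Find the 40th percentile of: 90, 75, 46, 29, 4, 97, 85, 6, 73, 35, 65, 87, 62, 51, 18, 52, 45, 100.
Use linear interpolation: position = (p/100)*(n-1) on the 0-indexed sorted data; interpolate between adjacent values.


Sorted: 4, 6, 18, 29, 35, 45, 46, 51, 52, 62, 65, 73, 75, 85, 87, 90, 97, 100
n = 18
Index = 40/100 * 17 = 6.8000
Lower = data[6] = 46, Upper = data[7] = 51
P40 = 46 + 0.8000*(5) = 50.0000

P40 = 50.0000


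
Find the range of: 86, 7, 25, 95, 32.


Max = 95, Min = 7
Range = 95 - 7 = 88

Range = 88


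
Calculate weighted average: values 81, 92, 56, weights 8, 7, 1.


Numerator = 81*8 + 92*7 + 56*1 = 1348
Denominator = 8 + 7 + 1 = 16
WM = 1348/16 = 84.2500

WM = 84.2500


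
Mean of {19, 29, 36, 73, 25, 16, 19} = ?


Sum = 19 + 29 + 36 + 73 + 25 + 16 + 19 = 217
n = 7
Mean = 217/7 = 31.0000

Mean = 31.0000


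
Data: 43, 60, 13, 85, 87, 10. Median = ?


Sorted: 10, 13, 43, 60, 85, 87
n = 6 (even)
Middle values: 43 and 60
Median = (43+60)/2 = 51.5000

Median = 51.5000


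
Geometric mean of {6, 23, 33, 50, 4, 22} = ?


Product = 6 × 23 × 33 × 50 × 4 × 22 = 20037600
GM = 20037600^(1/6) = 16.4806

GM = 16.4806


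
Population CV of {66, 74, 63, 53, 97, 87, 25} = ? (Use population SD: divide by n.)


Mean = 66.4286
SD = 21.7903
CV = (21.7903/66.4286)*100 = 32.8026%

CV = 32.8026%


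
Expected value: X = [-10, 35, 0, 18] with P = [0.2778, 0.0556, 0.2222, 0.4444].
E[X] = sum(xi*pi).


E[X] = -10*0.2778 + 35*0.0556 + 0*0.2222 + 18*0.4444
= -2.7780 + 1.9460 + 0 + 7.9992
= 7.1672

E[X] = 7.1672


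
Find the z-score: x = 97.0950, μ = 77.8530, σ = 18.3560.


z = (97.0950 - 77.8530)/18.3560
= 19.2420/18.3560
= 1.0483

z = 1.0483


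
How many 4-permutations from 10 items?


P(10,4) = 10!/6!
= 3628800/720
= 5040

P(10,4) = 5040


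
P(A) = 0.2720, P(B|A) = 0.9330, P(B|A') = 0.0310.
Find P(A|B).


P(B) = P(B|A)*P(A) + P(B|A')*P(A')
= 0.9330*0.2720 + 0.0310*0.7280
= 0.253776 + 0.022568 = 0.276344
P(A|B) = 0.253776/0.276344 = 0.9183

P(A|B) = 0.9183


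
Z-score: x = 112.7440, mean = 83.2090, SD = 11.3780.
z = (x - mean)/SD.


z = (112.7440 - 83.2090)/11.3780
= 29.5350/11.3780
= 2.5958

z = 2.5958


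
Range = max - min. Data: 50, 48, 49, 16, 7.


Max = 50, Min = 7
Range = 50 - 7 = 43

Range = 43


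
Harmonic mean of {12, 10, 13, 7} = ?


Sum of reciprocals = 1/12 + 1/10 + 1/13 + 1/7 = 0.403114
HM = 4/0.403114 = 9.9228

HM = 9.9228


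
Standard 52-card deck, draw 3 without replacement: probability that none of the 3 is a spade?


P(no spades) = (39/52) × (38/51) × (37/50)
= 0.4135

P = 0.4135


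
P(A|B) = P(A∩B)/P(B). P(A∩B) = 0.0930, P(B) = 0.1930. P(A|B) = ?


P(A|B) = 0.0930/0.1930 = 0.4819

P(A|B) = 0.4819


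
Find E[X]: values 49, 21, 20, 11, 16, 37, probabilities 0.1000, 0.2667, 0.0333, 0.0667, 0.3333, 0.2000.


E[X] = 49*0.1000 + 21*0.2667 + 20*0.0333 + 11*0.0667 + 16*0.3333 + 37*0.2000
= 4.9000 + 5.6007 + 0.6660 + 0.7337 + 5.3328 + 7.4000
= 24.6332

E[X] = 24.6332


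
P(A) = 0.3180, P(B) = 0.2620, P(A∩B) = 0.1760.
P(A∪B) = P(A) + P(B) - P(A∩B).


P(A∪B) = 0.3180 + 0.2620 - 0.1760
= 0.5800 - 0.1760
= 0.4040

P(A∪B) = 0.4040


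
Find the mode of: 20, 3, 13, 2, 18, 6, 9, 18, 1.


Frequencies: 1:1, 2:1, 3:1, 6:1, 9:1, 13:1, 18:2, 20:1
Max frequency = 2
Mode = 18

Mode = 18


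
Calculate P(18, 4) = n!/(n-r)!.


P(18,4) = 18!/14!
= 6402373705728000/87178291200
= 73440

P(18,4) = 73440


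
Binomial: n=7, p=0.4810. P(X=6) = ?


C(7,6) = 7
p^6 = 0.012384
(1-p)^1 = 0.519000
P = 7 * 0.012384 * 0.519000 = 0.0450

P(X=6) = 0.0450


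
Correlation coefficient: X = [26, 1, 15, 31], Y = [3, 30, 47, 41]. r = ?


Mean X = 18.2500, Mean Y = 30.2500
SD X = 11.519006, SD Y = 16.872685
Cov = -31.062500
r = -31.062500/(11.519006*16.872685) = -0.1598

r = -0.1598


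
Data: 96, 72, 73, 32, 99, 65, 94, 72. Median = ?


Sorted: 32, 65, 72, 72, 73, 94, 96, 99
n = 8 (even)
Middle values: 72 and 73
Median = (72+73)/2 = 72.5000

Median = 72.5000


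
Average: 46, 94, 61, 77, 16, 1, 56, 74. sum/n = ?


Sum = 46 + 94 + 61 + 77 + 16 + 1 + 56 + 74 = 425
n = 8
Mean = 425/8 = 53.1250

Mean = 53.1250


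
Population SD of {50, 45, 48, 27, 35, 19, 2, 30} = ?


Mean = 32.0000
Variance = 232.0000
SD = sqrt(232.0000) = 15.2315

SD = 15.2315


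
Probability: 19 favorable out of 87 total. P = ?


P = 19/87 = 0.2184

P = 0.2184


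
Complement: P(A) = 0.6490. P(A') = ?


P(not A) = 1 - 0.6490 = 0.3510

P(not A) = 0.3510


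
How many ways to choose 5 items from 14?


C(14,5) = 14!/(5! × 9!)
= 87178291200/(120 × 362880)
= 2002

C(14,5) = 2002


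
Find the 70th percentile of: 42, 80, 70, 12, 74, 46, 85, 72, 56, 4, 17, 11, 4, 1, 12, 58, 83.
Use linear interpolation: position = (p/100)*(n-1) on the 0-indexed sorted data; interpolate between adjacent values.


Sorted: 1, 4, 4, 11, 12, 12, 17, 42, 46, 56, 58, 70, 72, 74, 80, 83, 85
n = 17
Index = 70/100 * 16 = 11.2000
Lower = data[11] = 70, Upper = data[12] = 72
P70 = 70 + 0.2000*(2) = 70.4000

P70 = 70.4000


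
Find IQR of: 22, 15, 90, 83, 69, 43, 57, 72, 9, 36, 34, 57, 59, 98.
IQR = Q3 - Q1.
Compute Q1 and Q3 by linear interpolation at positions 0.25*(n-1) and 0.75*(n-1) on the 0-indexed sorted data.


Sorted: 9, 15, 22, 34, 36, 43, 57, 57, 59, 69, 72, 83, 90, 98
Q1 (25th %ile) = 34.5000
Q3 (75th %ile) = 71.2500
IQR = 71.2500 - 34.5000 = 36.7500

IQR = 36.7500


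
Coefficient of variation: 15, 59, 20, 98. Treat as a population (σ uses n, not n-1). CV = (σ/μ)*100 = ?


Mean = 48.0000
SD = 33.5187
CV = (33.5187/48.0000)*100 = 69.8305%

CV = 69.8305%


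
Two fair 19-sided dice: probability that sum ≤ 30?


Total outcomes = 19×19 = 361
Favorable (sum ≤ 30): 325
P = 325/361 = 0.9003

P = 0.9003


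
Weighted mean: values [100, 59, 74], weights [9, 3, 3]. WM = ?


Numerator = 100*9 + 59*3 + 74*3 = 1299
Denominator = 9 + 3 + 3 = 15
WM = 1299/15 = 86.6000

WM = 86.6000


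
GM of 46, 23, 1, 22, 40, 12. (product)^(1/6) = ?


Product = 46 × 23 × 1 × 22 × 40 × 12 = 11172480
GM = 11172480^(1/6) = 14.9517

GM = 14.9517


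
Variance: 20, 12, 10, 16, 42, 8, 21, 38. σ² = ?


Mean = 20.8750
Squared deviations: 0.7656, 78.7656, 118.2656, 23.7656, 446.2656, 165.7656, 0.0156, 293.2656
Sum = 1126.8750
Variance = 1126.8750/8 = 140.8594

Variance = 140.8594


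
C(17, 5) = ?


C(17,5) = 17!/(5! × 12!)
= 355687428096000/(120 × 479001600)
= 6188

C(17,5) = 6188


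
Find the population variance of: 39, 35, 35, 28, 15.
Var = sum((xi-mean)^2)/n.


Mean = 30.4000
Squared deviations: 73.9600, 21.1600, 21.1600, 5.7600, 237.1600
Sum = 359.2000
Variance = 359.2000/5 = 71.8400

Variance = 71.8400


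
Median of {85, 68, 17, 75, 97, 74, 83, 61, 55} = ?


Sorted: 17, 55, 61, 68, 74, 75, 83, 85, 97
n = 9 (odd)
Middle value = 74

Median = 74


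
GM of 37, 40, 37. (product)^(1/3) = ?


Product = 37 × 40 × 37 = 54760
GM = 54760^(1/3) = 37.9741

GM = 37.9741


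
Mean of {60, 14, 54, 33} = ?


Sum = 60 + 14 + 54 + 33 = 161
n = 4
Mean = 161/4 = 40.2500

Mean = 40.2500


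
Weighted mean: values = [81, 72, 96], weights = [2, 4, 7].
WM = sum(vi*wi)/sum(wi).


Numerator = 81*2 + 72*4 + 96*7 = 1122
Denominator = 2 + 4 + 7 = 13
WM = 1122/13 = 86.3077

WM = 86.3077


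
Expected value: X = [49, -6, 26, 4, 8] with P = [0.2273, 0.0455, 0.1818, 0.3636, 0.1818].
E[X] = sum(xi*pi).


E[X] = 49*0.2273 - 6*0.0455 + 26*0.1818 + 4*0.3636 + 8*0.1818
= 11.1377 - 0.2730 + 4.7268 + 1.4544 + 1.4544
= 18.5003

E[X] = 18.5003


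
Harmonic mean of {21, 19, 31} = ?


Sum of reciprocals = 1/21 + 1/19 + 1/31 = 0.132509
HM = 3/0.132509 = 22.6400

HM = 22.6400


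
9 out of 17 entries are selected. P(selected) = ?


P = 9/17 = 0.5294

P = 0.5294


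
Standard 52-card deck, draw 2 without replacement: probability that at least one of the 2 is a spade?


P(at least one) = 1 - P(none)
P(none) = (39/52) × (38/51) = 0.558824
P(at least one) = 1 - 0.558824 = 0.4412

P = 0.4412


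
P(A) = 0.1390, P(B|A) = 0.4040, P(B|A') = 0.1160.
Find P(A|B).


P(B) = P(B|A)*P(A) + P(B|A')*P(A')
= 0.4040*0.1390 + 0.1160*0.8610
= 0.056156 + 0.099876 = 0.156032
P(A|B) = 0.056156/0.156032 = 0.3599

P(A|B) = 0.3599


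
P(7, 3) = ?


P(7,3) = 7!/4!
= 5040/24
= 210

P(7,3) = 210


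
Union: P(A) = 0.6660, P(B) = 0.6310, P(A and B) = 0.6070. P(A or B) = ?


P(A∪B) = 0.6660 + 0.6310 - 0.6070
= 1.2970 - 0.6070
= 0.6900

P(A∪B) = 0.6900


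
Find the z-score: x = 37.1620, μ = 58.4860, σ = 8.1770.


z = (37.1620 - 58.4860)/8.1770
= -21.3240/8.1770
= -2.6078

z = -2.6078


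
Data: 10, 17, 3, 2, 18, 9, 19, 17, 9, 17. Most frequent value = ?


Frequencies: 2:1, 3:1, 9:2, 10:1, 17:3, 18:1, 19:1
Max frequency = 3
Mode = 17

Mode = 17


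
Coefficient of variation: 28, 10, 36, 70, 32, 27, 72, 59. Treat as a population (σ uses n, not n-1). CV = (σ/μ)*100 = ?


Mean = 41.7500
SD = 21.0758
CV = (21.0758/41.7500)*100 = 50.4809%

CV = 50.4809%


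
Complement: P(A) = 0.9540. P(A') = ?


P(not A) = 1 - 0.9540 = 0.0460

P(not A) = 0.0460


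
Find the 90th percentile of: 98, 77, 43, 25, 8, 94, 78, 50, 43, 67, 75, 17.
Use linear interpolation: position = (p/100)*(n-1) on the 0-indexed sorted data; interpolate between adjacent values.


Sorted: 8, 17, 25, 43, 43, 50, 67, 75, 77, 78, 94, 98
n = 12
Index = 90/100 * 11 = 9.9000
Lower = data[9] = 78, Upper = data[10] = 94
P90 = 78 + 0.9000*(16) = 92.4000

P90 = 92.4000


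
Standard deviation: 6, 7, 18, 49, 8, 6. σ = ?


Mean = 15.6667
Variance = 239.5556
SD = sqrt(239.5556) = 15.4776

SD = 15.4776


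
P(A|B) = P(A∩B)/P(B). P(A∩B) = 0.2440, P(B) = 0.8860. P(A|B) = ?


P(A|B) = 0.2440/0.8860 = 0.2754

P(A|B) = 0.2754


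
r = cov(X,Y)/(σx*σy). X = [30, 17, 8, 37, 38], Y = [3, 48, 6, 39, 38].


Mean X = 26.0000, Mean Y = 26.8000
SD X = 11.713240, SD Y = 18.562327
Cov = 71.400000
r = 71.400000/(11.713240*18.562327) = 0.3284

r = 0.3284


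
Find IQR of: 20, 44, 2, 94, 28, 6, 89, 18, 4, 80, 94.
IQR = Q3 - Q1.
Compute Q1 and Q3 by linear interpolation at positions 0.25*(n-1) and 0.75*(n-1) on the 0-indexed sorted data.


Sorted: 2, 4, 6, 18, 20, 28, 44, 80, 89, 94, 94
Q1 (25th %ile) = 12.0000
Q3 (75th %ile) = 84.5000
IQR = 84.5000 - 12.0000 = 72.5000

IQR = 72.5000


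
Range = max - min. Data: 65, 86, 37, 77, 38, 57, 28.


Max = 86, Min = 28
Range = 86 - 28 = 58

Range = 58


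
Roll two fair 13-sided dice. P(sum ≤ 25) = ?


Total outcomes = 13×13 = 169
Favorable (sum ≤ 25): 168
P = 168/169 = 0.9941

P = 0.9941


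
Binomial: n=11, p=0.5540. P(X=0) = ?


C(11,0) = 1
p^0 = 1.000000
(1-p)^11 = 0.000139
P = 1 * 1.000000 * 0.000139 = 0.0001

P(X=0) = 0.0001


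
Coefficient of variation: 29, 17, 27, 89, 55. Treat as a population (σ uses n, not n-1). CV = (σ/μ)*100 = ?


Mean = 43.4000
SD = 26.0277
CV = (26.0277/43.4000)*100 = 59.9716%

CV = 59.9716%


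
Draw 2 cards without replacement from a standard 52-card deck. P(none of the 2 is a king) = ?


P(no kings) = (48/52) × (47/51)
= 0.8507

P = 0.8507


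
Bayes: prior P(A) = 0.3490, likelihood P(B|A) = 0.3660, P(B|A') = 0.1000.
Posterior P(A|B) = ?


P(B) = P(B|A)*P(A) + P(B|A')*P(A')
= 0.3660*0.3490 + 0.1000*0.6510
= 0.127734 + 0.065100 = 0.192834
P(A|B) = 0.127734/0.192834 = 0.6624

P(A|B) = 0.6624


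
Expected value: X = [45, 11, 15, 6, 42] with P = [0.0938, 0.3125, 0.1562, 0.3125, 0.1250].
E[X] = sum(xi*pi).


E[X] = 45*0.0938 + 11*0.3125 + 15*0.1562 + 6*0.3125 + 42*0.1250
= 4.2210 + 3.4375 + 2.3430 + 1.8750 + 5.2500
= 17.1265

E[X] = 17.1265


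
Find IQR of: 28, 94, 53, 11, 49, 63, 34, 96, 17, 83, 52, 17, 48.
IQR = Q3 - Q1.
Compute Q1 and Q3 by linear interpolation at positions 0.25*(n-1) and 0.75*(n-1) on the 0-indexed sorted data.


Sorted: 11, 17, 17, 28, 34, 48, 49, 52, 53, 63, 83, 94, 96
Q1 (25th %ile) = 28.0000
Q3 (75th %ile) = 63.0000
IQR = 63.0000 - 28.0000 = 35.0000

IQR = 35.0000


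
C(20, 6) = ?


C(20,6) = 20!/(6! × 14!)
= 2432902008176640000/(720 × 87178291200)
= 38760

C(20,6) = 38760


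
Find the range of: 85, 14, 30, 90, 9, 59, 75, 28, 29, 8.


Max = 90, Min = 8
Range = 90 - 8 = 82

Range = 82


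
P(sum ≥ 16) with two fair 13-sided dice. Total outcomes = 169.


Total outcomes = 13×13 = 169
Favorable (sum ≥ 16): 66
P = 66/169 = 0.3905

P = 0.3905


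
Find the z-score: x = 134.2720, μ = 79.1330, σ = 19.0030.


z = (134.2720 - 79.1330)/19.0030
= 55.1390/19.0030
= 2.9016

z = 2.9016


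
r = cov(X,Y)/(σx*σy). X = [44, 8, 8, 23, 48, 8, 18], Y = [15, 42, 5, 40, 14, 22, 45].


Mean X = 22.4286, Mean Y = 26.1429
SD X = 15.873222, SD Y = 14.807610
Cov = -70.061224
r = -70.061224/(15.873222*14.807610) = -0.2981

r = -0.2981


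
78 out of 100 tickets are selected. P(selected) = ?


P = 78/100 = 0.7800

P = 0.7800


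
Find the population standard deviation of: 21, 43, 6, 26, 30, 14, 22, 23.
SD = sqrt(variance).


Mean = 23.1250
Variance = 104.1094
SD = sqrt(104.1094) = 10.2034

SD = 10.2034


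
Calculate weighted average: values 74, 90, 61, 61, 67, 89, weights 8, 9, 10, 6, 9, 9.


Numerator = 74*8 + 90*9 + 61*10 + 61*6 + 67*9 + 89*9 = 3782
Denominator = 8 + 9 + 10 + 6 + 9 + 9 = 51
WM = 3782/51 = 74.1569

WM = 74.1569


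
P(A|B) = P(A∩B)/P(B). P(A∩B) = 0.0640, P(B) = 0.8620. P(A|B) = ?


P(A|B) = 0.0640/0.8620 = 0.0742

P(A|B) = 0.0742


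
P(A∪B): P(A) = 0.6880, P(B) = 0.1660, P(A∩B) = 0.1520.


P(A∪B) = 0.6880 + 0.1660 - 0.1520
= 0.8540 - 0.1520
= 0.7020

P(A∪B) = 0.7020


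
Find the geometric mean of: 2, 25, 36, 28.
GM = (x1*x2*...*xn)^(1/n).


Product = 2 × 25 × 36 × 28 = 50400
GM = 50400^(1/4) = 14.9833

GM = 14.9833


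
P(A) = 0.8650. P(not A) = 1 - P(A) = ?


P(not A) = 1 - 0.8650 = 0.1350

P(not A) = 0.1350


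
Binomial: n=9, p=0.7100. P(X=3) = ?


C(9,3) = 84
p^3 = 0.357911
(1-p)^6 = 0.000595
P = 84 * 0.357911 * 0.000595 = 0.0179

P(X=3) = 0.0179


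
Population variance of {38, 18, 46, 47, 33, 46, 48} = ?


Mean = 39.4286
Squared deviations: 2.0408, 459.1837, 43.1837, 57.3265, 41.3265, 43.1837, 73.4694
Sum = 719.7143
Variance = 719.7143/7 = 102.8163

Variance = 102.8163


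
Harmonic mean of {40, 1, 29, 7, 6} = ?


Sum of reciprocals = 1/40 + 1/1 + 1/29 + 1/7 + 1/6 = 1.369007
HM = 5/1.369007 = 3.6523

HM = 3.6523


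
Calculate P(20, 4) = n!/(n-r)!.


P(20,4) = 20!/16!
= 2432902008176640000/20922789888000
= 116280

P(20,4) = 116280


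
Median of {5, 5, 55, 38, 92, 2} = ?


Sorted: 2, 5, 5, 38, 55, 92
n = 6 (even)
Middle values: 5 and 38
Median = (5+38)/2 = 21.5000

Median = 21.5000


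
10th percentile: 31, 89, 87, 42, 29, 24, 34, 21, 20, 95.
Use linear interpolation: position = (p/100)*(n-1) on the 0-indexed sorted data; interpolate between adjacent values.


Sorted: 20, 21, 24, 29, 31, 34, 42, 87, 89, 95
n = 10
Index = 10/100 * 9 = 0.9000
Lower = data[0] = 20, Upper = data[1] = 21
P10 = 20 + 0.9000*(1) = 20.9000

P10 = 20.9000


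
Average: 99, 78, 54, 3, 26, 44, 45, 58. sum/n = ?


Sum = 99 + 78 + 54 + 3 + 26 + 44 + 45 + 58 = 407
n = 8
Mean = 407/8 = 50.8750

Mean = 50.8750


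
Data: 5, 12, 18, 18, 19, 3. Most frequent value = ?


Frequencies: 3:1, 5:1, 12:1, 18:2, 19:1
Max frequency = 2
Mode = 18

Mode = 18


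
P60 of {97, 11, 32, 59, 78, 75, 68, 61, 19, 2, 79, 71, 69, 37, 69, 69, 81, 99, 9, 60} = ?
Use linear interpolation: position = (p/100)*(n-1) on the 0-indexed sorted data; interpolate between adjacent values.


Sorted: 2, 9, 11, 19, 32, 37, 59, 60, 61, 68, 69, 69, 69, 71, 75, 78, 79, 81, 97, 99
n = 20
Index = 60/100 * 19 = 11.4000
Lower = data[11] = 69, Upper = data[12] = 69
P60 = 69 + 0.4000*(0) = 69.0000

P60 = 69.0000


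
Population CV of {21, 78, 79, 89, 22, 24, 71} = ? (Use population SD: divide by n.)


Mean = 54.8571
SD = 28.5928
CV = (28.5928/54.8571)*100 = 52.1224%

CV = 52.1224%


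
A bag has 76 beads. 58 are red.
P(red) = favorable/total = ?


P = 58/76 = 0.7632

P = 0.7632


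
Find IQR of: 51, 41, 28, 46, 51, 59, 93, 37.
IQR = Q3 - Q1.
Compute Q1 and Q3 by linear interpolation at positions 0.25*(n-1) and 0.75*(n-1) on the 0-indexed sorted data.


Sorted: 28, 37, 41, 46, 51, 51, 59, 93
Q1 (25th %ile) = 40.0000
Q3 (75th %ile) = 53.0000
IQR = 53.0000 - 40.0000 = 13.0000

IQR = 13.0000


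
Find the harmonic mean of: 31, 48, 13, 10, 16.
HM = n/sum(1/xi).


Sum of reciprocals = 1/31 + 1/48 + 1/13 + 1/10 + 1/16 = 0.292514
HM = 5/0.292514 = 17.0932

HM = 17.0932


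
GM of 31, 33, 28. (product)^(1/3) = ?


Product = 31 × 33 × 28 = 28644
GM = 28644^(1/3) = 30.5969

GM = 30.5969


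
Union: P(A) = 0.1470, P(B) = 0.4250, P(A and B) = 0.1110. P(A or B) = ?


P(A∪B) = 0.1470 + 0.4250 - 0.1110
= 0.5720 - 0.1110
= 0.4610

P(A∪B) = 0.4610


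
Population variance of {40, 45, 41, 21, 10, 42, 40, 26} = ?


Mean = 33.1250
Squared deviations: 47.2656, 141.0156, 62.0156, 147.0156, 534.7656, 78.7656, 47.2656, 50.7656
Sum = 1108.8750
Variance = 1108.8750/8 = 138.6094

Variance = 138.6094


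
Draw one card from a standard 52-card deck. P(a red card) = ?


26 red cards in 52 cards
P = 26/52 = 0.5000

P = 0.5000


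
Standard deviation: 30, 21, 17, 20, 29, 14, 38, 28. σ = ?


Mean = 24.6250
Variance = 55.4844
SD = sqrt(55.4844) = 7.4488

SD = 7.4488


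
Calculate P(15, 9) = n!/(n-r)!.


P(15,9) = 15!/6!
= 1307674368000/720
= 1816214400

P(15,9) = 1816214400


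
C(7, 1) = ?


C(7,1) = 7!/(1! × 6!)
= 5040/(1 × 720)
= 7

C(7,1) = 7


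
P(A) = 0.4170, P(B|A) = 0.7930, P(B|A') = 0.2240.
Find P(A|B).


P(B) = P(B|A)*P(A) + P(B|A')*P(A')
= 0.7930*0.4170 + 0.2240*0.5830
= 0.330681 + 0.130592 = 0.461273
P(A|B) = 0.330681/0.461273 = 0.7169

P(A|B) = 0.7169


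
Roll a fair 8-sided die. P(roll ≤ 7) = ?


Favorable outcomes (roll ≤ 7): 7
Total outcomes = 8
P = 7/8 = 0.8750

P = 0.8750


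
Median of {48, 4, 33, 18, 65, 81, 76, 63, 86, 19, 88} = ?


Sorted: 4, 18, 19, 33, 48, 63, 65, 76, 81, 86, 88
n = 11 (odd)
Middle value = 63

Median = 63


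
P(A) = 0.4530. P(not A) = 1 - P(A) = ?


P(not A) = 1 - 0.4530 = 0.5470

P(not A) = 0.5470


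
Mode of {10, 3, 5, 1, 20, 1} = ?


Frequencies: 1:2, 3:1, 5:1, 10:1, 20:1
Max frequency = 2
Mode = 1

Mode = 1


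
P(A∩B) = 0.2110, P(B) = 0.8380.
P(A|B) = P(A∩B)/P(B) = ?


P(A|B) = 0.2110/0.8380 = 0.2518

P(A|B) = 0.2518


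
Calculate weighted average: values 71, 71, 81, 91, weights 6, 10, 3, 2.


Numerator = 71*6 + 71*10 + 81*3 + 91*2 = 1561
Denominator = 6 + 10 + 3 + 2 = 21
WM = 1561/21 = 74.3333

WM = 74.3333


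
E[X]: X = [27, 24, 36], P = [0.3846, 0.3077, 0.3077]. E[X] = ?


E[X] = 27*0.3846 + 24*0.3077 + 36*0.3077
= 10.3842 + 7.3848 + 11.0772
= 28.8462

E[X] = 28.8462


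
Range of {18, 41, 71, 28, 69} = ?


Max = 71, Min = 18
Range = 71 - 18 = 53

Range = 53


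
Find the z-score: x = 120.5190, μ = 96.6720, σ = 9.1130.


z = (120.5190 - 96.6720)/9.1130
= 23.8470/9.1130
= 2.6168

z = 2.6168


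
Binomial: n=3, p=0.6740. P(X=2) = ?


C(3,2) = 3
p^2 = 0.454276
(1-p)^1 = 0.326000
P = 3 * 0.454276 * 0.326000 = 0.4443

P(X=2) = 0.4443


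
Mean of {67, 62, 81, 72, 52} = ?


Sum = 67 + 62 + 81 + 72 + 52 = 334
n = 5
Mean = 334/5 = 66.8000

Mean = 66.8000


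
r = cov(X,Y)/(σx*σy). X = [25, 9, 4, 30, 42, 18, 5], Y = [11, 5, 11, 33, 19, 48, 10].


Mean X = 19.0000, Mean Y = 19.5714
SD X = 13.136644, SD Y = 14.341320
Cov = 66.142857
r = 66.142857/(13.136644*14.341320) = 0.3511

r = 0.3511


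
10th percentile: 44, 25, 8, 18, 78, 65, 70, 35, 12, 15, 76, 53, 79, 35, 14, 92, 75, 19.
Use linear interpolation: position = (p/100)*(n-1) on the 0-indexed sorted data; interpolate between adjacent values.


Sorted: 8, 12, 14, 15, 18, 19, 25, 35, 35, 44, 53, 65, 70, 75, 76, 78, 79, 92
n = 18
Index = 10/100 * 17 = 1.7000
Lower = data[1] = 12, Upper = data[2] = 14
P10 = 12 + 0.7000*(2) = 13.4000

P10 = 13.4000


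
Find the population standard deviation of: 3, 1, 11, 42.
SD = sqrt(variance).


Mean = 14.2500
Variance = 270.6875
SD = sqrt(270.6875) = 16.4526

SD = 16.4526


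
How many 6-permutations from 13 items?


P(13,6) = 13!/7!
= 6227020800/5040
= 1235520

P(13,6) = 1235520


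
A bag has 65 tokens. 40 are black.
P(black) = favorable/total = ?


P = 40/65 = 0.6154

P = 0.6154


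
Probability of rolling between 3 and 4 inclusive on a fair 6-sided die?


Favorable outcomes (3 ≤ roll ≤ 4): 2
Total outcomes = 6
P = 2/6 = 0.3333

P = 0.3333


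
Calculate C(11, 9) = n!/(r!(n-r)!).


C(11,9) = 11!/(9! × 2!)
= 39916800/(362880 × 2)
= 55

C(11,9) = 55


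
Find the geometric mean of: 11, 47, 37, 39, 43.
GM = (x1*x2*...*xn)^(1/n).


Product = 11 × 47 × 37 × 39 × 43 = 32079333
GM = 32079333^(1/5) = 31.7136

GM = 31.7136


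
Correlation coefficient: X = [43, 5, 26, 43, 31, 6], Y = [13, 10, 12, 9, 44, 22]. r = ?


Mean X = 25.6667, Mean Y = 18.3333
SD X = 15.509853, SD Y = 12.229291
Cov = -3.222222
r = -3.222222/(15.509853*12.229291) = -0.0170

r = -0.0170


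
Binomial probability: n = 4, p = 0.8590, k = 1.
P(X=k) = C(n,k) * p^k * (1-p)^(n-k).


C(4,1) = 4
p^1 = 0.859000
(1-p)^3 = 0.002803
P = 4 * 0.859000 * 0.002803 = 0.0096

P(X=1) = 0.0096


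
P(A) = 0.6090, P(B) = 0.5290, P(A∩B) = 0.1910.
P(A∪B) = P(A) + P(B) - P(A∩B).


P(A∪B) = 0.6090 + 0.5290 - 0.1910
= 1.1380 - 0.1910
= 0.9470

P(A∪B) = 0.9470


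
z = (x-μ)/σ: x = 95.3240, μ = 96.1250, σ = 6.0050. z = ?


z = (95.3240 - 96.1250)/6.0050
= -0.8010/6.0050
= -0.1334

z = -0.1334


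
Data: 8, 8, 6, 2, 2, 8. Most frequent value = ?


Frequencies: 2:2, 6:1, 8:3
Max frequency = 3
Mode = 8

Mode = 8


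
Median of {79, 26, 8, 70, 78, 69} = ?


Sorted: 8, 26, 69, 70, 78, 79
n = 6 (even)
Middle values: 69 and 70
Median = (69+70)/2 = 69.5000

Median = 69.5000


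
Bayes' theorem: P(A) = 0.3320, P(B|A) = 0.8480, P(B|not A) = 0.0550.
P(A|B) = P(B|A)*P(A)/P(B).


P(B) = P(B|A)*P(A) + P(B|A')*P(A')
= 0.8480*0.3320 + 0.0550*0.6680
= 0.281536 + 0.036740 = 0.318276
P(A|B) = 0.281536/0.318276 = 0.8846

P(A|B) = 0.8846


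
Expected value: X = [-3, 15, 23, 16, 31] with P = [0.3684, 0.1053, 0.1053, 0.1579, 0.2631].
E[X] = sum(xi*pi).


E[X] = -3*0.3684 + 15*0.1053 + 23*0.1053 + 16*0.1579 + 31*0.2631
= -1.1052 + 1.5795 + 2.4219 + 2.5264 + 8.1561
= 13.5787

E[X] = 13.5787


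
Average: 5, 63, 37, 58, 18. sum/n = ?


Sum = 5 + 63 + 37 + 58 + 18 = 181
n = 5
Mean = 181/5 = 36.2000

Mean = 36.2000


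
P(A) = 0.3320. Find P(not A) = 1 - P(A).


P(not A) = 1 - 0.3320 = 0.6680

P(not A) = 0.6680


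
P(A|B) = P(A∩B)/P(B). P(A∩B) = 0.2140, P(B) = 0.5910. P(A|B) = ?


P(A|B) = 0.2140/0.5910 = 0.3621

P(A|B) = 0.3621


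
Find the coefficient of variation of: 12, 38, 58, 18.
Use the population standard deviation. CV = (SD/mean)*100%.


Mean = 31.5000
SD = 18.0762
CV = (18.0762/31.5000)*100 = 57.3848%

CV = 57.3848%


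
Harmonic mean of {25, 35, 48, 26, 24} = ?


Sum of reciprocals = 1/25 + 1/35 + 1/48 + 1/26 + 1/24 = 0.169533
HM = 5/0.169533 = 29.4928

HM = 29.4928


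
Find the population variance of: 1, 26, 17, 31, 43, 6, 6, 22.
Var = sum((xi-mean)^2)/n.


Mean = 19.0000
Squared deviations: 324.0000, 49.0000, 4.0000, 144.0000, 576.0000, 169.0000, 169.0000, 9.0000
Sum = 1444.0000
Variance = 1444.0000/8 = 180.5000

Variance = 180.5000


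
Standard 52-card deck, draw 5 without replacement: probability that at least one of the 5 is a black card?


P(at least one) = 1 - P(none)
P(none) = (26/52) × (25/51) × (24/50) × (23/49) × (22/48) = 0.025310
P(at least one) = 1 - 0.025310 = 0.9747

P = 0.9747
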